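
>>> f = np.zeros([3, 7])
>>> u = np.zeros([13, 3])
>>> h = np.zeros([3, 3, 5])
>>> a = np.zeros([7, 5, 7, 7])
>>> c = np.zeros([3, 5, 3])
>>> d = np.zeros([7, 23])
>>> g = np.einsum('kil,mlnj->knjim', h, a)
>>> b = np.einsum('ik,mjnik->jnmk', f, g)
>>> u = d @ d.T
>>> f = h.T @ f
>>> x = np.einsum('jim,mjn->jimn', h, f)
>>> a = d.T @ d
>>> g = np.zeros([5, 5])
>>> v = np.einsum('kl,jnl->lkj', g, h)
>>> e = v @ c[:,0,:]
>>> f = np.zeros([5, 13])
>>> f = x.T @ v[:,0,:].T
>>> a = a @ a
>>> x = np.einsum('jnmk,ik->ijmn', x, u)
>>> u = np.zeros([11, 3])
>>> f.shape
(7, 5, 3, 5)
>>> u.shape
(11, 3)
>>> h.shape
(3, 3, 5)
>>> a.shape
(23, 23)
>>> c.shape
(3, 5, 3)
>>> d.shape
(7, 23)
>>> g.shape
(5, 5)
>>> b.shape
(7, 7, 3, 7)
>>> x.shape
(7, 3, 5, 3)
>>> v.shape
(5, 5, 3)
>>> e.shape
(5, 5, 3)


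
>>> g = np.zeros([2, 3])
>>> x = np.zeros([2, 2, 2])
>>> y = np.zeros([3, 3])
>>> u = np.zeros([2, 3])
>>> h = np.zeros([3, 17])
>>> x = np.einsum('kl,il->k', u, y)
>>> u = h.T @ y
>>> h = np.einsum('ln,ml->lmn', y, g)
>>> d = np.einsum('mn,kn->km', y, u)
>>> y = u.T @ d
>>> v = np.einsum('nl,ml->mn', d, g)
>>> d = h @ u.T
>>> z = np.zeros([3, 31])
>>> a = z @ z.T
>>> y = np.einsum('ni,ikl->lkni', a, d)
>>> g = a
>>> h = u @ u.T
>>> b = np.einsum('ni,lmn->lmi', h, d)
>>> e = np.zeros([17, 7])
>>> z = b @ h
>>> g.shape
(3, 3)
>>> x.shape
(2,)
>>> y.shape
(17, 2, 3, 3)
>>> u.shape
(17, 3)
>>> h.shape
(17, 17)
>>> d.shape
(3, 2, 17)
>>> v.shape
(2, 17)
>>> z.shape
(3, 2, 17)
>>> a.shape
(3, 3)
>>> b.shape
(3, 2, 17)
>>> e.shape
(17, 7)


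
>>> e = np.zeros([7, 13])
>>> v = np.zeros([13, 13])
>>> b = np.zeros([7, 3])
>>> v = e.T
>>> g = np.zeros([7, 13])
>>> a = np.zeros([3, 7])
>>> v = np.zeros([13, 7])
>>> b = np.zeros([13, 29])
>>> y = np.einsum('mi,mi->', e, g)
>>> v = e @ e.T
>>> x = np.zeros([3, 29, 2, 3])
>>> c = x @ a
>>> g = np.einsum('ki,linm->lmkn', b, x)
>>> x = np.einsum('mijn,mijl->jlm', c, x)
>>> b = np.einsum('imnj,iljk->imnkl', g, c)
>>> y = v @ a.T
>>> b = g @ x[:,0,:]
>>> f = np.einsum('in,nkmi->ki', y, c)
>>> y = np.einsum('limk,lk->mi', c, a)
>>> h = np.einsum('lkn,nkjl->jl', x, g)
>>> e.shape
(7, 13)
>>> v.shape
(7, 7)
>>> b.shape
(3, 3, 13, 3)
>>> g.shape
(3, 3, 13, 2)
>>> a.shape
(3, 7)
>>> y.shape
(2, 29)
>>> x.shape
(2, 3, 3)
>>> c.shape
(3, 29, 2, 7)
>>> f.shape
(29, 7)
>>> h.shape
(13, 2)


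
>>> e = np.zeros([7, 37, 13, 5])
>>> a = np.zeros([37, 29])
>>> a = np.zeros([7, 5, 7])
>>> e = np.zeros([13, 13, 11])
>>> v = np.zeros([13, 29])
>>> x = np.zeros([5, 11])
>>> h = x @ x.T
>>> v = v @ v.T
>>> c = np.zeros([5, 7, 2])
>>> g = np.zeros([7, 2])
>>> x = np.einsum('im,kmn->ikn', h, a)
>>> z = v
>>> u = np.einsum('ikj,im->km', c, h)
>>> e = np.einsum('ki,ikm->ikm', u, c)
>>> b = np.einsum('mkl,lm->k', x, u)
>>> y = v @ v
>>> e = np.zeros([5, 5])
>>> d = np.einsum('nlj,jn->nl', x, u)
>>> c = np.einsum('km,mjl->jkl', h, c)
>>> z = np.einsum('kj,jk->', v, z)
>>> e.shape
(5, 5)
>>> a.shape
(7, 5, 7)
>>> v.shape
(13, 13)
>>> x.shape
(5, 7, 7)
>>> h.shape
(5, 5)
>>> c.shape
(7, 5, 2)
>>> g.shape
(7, 2)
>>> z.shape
()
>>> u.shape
(7, 5)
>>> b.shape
(7,)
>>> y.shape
(13, 13)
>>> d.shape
(5, 7)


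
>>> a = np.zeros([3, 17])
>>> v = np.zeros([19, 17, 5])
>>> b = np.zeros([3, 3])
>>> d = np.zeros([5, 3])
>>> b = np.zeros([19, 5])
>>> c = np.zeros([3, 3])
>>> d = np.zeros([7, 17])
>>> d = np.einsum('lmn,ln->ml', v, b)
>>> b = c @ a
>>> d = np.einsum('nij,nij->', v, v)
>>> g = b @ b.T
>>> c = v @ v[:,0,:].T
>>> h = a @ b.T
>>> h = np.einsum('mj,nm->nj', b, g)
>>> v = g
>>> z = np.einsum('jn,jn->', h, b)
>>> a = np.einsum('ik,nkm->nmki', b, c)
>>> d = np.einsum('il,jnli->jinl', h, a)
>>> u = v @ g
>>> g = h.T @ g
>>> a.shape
(19, 19, 17, 3)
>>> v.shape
(3, 3)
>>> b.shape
(3, 17)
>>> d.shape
(19, 3, 19, 17)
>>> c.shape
(19, 17, 19)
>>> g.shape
(17, 3)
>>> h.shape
(3, 17)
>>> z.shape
()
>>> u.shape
(3, 3)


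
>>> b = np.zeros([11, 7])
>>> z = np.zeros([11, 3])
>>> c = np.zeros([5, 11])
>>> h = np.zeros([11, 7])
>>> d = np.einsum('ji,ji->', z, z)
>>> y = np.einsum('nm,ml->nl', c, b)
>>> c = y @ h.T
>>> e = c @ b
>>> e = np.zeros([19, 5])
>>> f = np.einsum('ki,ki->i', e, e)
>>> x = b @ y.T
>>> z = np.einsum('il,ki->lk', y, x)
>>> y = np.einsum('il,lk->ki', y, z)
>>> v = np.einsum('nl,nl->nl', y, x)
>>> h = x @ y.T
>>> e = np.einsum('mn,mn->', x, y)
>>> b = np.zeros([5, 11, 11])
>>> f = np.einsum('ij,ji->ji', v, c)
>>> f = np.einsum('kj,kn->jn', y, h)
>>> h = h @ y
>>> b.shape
(5, 11, 11)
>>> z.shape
(7, 11)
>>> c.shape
(5, 11)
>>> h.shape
(11, 5)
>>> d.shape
()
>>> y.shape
(11, 5)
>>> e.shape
()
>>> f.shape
(5, 11)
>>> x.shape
(11, 5)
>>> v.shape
(11, 5)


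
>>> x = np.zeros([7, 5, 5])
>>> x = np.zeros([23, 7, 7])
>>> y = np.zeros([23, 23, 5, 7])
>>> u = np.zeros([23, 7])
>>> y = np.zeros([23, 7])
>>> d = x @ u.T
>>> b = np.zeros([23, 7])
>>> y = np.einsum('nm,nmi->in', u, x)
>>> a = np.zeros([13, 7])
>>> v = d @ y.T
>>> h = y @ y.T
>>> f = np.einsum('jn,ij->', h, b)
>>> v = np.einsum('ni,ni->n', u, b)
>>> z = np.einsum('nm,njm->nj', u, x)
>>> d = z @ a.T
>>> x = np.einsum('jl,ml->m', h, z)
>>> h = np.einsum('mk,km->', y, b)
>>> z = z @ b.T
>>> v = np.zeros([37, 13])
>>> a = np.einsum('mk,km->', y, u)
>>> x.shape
(23,)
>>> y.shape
(7, 23)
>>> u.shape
(23, 7)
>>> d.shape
(23, 13)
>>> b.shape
(23, 7)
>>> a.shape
()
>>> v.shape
(37, 13)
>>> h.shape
()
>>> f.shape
()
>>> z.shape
(23, 23)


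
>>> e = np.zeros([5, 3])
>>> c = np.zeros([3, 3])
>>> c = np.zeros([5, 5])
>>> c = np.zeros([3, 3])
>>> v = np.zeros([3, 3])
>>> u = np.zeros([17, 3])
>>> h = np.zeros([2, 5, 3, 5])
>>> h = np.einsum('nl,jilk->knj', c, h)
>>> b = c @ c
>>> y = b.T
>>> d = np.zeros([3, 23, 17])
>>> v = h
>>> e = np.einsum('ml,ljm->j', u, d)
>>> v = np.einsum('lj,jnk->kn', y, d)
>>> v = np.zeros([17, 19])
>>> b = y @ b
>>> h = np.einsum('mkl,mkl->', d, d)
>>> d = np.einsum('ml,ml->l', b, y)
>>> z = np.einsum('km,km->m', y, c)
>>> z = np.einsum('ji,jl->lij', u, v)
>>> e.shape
(23,)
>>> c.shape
(3, 3)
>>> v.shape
(17, 19)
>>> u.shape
(17, 3)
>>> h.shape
()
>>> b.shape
(3, 3)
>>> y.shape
(3, 3)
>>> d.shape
(3,)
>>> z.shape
(19, 3, 17)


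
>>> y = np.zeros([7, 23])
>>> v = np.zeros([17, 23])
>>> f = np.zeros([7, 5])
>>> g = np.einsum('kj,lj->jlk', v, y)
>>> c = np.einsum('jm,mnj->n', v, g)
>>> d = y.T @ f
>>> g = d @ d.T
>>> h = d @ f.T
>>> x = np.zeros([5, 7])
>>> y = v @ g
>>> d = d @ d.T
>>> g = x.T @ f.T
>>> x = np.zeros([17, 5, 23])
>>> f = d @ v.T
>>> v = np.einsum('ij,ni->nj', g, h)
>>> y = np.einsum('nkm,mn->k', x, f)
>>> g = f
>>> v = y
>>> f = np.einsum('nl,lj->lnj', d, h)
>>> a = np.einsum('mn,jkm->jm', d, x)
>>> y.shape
(5,)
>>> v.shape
(5,)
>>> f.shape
(23, 23, 7)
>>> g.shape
(23, 17)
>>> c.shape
(7,)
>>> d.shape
(23, 23)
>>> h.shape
(23, 7)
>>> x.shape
(17, 5, 23)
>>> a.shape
(17, 23)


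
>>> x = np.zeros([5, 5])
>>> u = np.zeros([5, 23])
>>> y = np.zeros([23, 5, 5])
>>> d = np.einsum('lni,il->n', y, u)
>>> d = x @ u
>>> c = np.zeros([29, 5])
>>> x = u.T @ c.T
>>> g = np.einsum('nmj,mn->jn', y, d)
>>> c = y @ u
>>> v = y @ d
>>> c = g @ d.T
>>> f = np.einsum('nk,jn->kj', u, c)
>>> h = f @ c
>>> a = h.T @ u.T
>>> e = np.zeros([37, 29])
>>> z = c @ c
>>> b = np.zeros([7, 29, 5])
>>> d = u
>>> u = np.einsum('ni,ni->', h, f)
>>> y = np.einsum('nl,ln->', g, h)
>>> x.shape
(23, 29)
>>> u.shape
()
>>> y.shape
()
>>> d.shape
(5, 23)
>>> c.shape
(5, 5)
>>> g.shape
(5, 23)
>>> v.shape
(23, 5, 23)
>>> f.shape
(23, 5)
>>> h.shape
(23, 5)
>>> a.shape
(5, 5)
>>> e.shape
(37, 29)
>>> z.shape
(5, 5)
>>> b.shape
(7, 29, 5)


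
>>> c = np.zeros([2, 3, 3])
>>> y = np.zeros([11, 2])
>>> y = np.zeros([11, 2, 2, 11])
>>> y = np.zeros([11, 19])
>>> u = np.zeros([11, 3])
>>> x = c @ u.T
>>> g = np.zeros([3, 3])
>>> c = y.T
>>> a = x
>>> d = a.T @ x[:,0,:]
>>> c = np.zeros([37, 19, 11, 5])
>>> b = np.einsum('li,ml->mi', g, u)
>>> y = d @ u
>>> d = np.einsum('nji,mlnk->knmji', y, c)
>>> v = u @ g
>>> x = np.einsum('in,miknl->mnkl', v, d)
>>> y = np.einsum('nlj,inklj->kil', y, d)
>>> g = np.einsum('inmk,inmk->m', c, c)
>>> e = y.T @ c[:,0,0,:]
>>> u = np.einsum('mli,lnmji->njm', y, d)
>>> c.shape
(37, 19, 11, 5)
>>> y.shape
(37, 5, 3)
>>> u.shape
(11, 3, 37)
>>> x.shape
(5, 3, 37, 3)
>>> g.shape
(11,)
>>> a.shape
(2, 3, 11)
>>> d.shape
(5, 11, 37, 3, 3)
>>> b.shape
(11, 3)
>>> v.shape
(11, 3)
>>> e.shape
(3, 5, 5)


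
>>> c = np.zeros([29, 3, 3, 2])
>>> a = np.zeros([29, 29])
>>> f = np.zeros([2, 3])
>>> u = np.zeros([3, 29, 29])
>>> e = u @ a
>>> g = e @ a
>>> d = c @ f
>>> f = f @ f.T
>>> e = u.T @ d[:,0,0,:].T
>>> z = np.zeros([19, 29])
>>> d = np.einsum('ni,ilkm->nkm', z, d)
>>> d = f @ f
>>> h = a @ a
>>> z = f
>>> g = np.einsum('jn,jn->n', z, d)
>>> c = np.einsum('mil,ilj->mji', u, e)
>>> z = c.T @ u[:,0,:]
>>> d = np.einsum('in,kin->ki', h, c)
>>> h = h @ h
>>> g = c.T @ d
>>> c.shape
(3, 29, 29)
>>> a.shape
(29, 29)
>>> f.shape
(2, 2)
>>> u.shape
(3, 29, 29)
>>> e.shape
(29, 29, 29)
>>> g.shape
(29, 29, 29)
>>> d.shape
(3, 29)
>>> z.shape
(29, 29, 29)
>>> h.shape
(29, 29)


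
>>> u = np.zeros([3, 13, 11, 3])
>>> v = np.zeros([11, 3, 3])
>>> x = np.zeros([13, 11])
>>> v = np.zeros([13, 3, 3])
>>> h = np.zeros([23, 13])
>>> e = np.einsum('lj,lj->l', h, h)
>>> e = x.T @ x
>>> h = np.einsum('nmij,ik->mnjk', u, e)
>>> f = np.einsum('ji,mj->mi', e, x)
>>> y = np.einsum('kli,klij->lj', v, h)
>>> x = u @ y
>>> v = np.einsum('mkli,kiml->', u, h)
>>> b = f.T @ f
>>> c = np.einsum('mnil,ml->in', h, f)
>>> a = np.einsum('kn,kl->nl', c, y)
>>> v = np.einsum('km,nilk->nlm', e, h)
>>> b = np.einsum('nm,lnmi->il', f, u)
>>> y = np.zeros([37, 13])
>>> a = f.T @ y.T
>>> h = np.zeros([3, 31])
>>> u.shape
(3, 13, 11, 3)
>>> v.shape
(13, 3, 11)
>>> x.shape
(3, 13, 11, 11)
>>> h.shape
(3, 31)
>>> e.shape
(11, 11)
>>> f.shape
(13, 11)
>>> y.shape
(37, 13)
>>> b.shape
(3, 3)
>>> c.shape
(3, 3)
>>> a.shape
(11, 37)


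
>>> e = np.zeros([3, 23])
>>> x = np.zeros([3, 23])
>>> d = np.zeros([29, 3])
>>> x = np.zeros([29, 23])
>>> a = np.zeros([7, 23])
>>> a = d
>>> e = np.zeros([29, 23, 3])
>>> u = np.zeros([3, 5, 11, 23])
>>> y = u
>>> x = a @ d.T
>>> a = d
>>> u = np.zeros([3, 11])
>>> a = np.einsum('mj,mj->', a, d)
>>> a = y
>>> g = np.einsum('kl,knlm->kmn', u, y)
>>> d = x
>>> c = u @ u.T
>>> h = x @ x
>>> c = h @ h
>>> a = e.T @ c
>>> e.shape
(29, 23, 3)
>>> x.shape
(29, 29)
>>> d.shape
(29, 29)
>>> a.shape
(3, 23, 29)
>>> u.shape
(3, 11)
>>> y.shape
(3, 5, 11, 23)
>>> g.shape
(3, 23, 5)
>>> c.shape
(29, 29)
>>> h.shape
(29, 29)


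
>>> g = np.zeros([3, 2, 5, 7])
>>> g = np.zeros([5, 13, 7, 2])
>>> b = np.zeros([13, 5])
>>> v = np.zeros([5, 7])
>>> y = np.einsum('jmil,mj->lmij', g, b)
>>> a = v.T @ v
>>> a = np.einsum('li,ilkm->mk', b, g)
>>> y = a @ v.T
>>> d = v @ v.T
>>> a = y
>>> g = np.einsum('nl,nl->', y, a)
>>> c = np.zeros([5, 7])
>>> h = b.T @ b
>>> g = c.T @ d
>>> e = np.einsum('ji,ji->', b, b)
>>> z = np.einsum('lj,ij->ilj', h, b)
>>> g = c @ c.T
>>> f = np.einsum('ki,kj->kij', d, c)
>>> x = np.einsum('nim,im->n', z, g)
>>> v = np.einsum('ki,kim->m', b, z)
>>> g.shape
(5, 5)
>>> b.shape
(13, 5)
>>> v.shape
(5,)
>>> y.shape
(2, 5)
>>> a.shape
(2, 5)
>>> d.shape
(5, 5)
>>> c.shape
(5, 7)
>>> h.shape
(5, 5)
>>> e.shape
()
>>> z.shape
(13, 5, 5)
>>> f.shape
(5, 5, 7)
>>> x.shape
(13,)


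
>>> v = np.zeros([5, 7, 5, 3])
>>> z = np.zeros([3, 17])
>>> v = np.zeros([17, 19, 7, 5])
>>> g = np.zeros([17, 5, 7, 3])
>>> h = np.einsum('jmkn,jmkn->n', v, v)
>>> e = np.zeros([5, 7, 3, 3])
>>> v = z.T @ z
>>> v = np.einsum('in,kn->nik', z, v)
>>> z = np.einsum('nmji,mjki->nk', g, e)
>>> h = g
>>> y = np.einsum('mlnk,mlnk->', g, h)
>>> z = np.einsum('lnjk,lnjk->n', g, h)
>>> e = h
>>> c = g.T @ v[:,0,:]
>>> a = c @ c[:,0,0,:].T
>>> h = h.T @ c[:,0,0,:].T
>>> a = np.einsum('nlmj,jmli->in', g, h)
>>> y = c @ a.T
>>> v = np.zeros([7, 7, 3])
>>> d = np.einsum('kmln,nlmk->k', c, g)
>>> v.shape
(7, 7, 3)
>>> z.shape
(5,)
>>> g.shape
(17, 5, 7, 3)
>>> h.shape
(3, 7, 5, 3)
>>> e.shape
(17, 5, 7, 3)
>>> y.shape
(3, 7, 5, 3)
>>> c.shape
(3, 7, 5, 17)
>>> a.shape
(3, 17)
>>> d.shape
(3,)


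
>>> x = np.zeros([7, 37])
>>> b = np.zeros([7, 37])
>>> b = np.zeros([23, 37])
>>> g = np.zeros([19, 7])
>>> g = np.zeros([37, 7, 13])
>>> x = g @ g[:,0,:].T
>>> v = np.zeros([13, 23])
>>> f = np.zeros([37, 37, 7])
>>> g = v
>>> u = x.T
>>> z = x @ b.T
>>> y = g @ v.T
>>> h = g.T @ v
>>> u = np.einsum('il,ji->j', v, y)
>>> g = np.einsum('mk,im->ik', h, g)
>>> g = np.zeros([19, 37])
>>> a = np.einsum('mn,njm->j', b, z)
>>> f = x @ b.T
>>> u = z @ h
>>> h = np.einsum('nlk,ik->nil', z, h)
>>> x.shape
(37, 7, 37)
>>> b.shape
(23, 37)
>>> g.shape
(19, 37)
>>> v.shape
(13, 23)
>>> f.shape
(37, 7, 23)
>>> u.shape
(37, 7, 23)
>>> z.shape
(37, 7, 23)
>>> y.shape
(13, 13)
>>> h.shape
(37, 23, 7)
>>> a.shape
(7,)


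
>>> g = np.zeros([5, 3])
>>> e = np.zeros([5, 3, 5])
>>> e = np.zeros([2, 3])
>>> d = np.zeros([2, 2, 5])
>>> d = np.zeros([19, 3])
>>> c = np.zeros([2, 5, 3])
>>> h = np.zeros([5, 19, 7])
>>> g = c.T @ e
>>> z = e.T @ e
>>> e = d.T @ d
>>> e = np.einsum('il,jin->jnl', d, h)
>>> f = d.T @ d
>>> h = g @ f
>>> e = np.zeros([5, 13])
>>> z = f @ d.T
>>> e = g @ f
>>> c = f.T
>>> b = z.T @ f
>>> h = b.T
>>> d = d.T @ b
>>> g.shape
(3, 5, 3)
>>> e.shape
(3, 5, 3)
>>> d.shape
(3, 3)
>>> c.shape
(3, 3)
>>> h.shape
(3, 19)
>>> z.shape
(3, 19)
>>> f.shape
(3, 3)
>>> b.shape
(19, 3)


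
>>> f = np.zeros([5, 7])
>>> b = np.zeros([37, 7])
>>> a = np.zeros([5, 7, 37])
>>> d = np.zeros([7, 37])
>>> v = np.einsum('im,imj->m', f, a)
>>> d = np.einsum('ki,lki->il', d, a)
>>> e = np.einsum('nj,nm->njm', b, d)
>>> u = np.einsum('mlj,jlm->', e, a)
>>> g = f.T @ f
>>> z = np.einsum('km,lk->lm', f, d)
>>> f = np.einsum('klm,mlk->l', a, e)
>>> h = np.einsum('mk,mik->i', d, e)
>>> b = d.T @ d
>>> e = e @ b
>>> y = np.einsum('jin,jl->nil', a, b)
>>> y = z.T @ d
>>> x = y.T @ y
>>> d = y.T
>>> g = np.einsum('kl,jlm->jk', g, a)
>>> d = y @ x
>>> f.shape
(7,)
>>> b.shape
(5, 5)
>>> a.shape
(5, 7, 37)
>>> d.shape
(7, 5)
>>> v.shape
(7,)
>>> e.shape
(37, 7, 5)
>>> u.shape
()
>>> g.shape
(5, 7)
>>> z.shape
(37, 7)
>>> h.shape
(7,)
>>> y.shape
(7, 5)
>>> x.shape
(5, 5)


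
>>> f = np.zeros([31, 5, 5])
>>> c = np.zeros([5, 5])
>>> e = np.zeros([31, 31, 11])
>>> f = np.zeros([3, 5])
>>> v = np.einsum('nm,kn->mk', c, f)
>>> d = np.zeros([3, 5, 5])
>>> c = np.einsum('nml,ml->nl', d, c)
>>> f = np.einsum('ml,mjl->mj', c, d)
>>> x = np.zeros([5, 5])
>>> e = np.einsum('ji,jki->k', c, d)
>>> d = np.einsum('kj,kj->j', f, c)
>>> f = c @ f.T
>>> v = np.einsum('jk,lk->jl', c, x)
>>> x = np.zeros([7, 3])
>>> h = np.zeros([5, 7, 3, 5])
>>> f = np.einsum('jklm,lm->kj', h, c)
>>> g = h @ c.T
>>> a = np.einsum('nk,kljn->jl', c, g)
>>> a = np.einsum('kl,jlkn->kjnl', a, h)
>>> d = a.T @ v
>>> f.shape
(7, 5)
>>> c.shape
(3, 5)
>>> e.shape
(5,)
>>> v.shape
(3, 5)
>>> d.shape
(7, 5, 5, 5)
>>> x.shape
(7, 3)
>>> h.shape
(5, 7, 3, 5)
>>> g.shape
(5, 7, 3, 3)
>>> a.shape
(3, 5, 5, 7)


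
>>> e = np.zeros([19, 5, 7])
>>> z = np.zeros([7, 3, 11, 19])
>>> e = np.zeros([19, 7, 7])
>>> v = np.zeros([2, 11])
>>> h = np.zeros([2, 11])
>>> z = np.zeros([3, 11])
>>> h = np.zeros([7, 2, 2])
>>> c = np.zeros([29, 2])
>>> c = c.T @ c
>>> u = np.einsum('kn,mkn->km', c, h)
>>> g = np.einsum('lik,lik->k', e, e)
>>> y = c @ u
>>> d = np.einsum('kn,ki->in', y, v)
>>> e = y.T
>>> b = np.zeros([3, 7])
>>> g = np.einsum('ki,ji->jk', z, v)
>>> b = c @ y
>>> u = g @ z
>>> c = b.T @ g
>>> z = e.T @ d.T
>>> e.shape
(7, 2)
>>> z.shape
(2, 11)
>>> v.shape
(2, 11)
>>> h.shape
(7, 2, 2)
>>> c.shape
(7, 3)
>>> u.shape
(2, 11)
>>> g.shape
(2, 3)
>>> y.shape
(2, 7)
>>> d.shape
(11, 7)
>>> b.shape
(2, 7)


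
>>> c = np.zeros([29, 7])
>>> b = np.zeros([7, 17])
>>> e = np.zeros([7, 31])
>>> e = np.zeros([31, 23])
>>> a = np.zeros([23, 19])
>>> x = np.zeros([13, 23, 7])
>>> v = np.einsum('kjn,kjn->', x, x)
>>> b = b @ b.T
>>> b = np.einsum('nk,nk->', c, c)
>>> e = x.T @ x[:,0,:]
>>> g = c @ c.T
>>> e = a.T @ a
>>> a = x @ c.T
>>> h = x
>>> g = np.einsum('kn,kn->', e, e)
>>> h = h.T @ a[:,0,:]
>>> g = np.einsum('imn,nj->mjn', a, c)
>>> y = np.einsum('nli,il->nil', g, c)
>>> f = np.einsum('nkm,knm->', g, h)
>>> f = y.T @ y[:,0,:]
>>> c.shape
(29, 7)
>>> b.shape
()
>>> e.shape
(19, 19)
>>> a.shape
(13, 23, 29)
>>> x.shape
(13, 23, 7)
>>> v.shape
()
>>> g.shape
(23, 7, 29)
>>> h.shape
(7, 23, 29)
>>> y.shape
(23, 29, 7)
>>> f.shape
(7, 29, 7)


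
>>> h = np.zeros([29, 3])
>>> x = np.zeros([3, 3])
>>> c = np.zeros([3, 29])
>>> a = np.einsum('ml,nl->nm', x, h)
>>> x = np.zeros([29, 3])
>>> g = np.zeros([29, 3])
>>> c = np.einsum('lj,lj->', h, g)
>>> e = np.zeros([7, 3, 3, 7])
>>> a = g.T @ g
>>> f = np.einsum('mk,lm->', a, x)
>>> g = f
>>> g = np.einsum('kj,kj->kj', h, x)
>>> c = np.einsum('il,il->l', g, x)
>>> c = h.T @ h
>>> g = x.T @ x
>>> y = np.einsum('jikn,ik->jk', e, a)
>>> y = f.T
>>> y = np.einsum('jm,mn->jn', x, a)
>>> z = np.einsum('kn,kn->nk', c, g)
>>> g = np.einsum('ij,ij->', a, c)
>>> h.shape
(29, 3)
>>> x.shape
(29, 3)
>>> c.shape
(3, 3)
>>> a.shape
(3, 3)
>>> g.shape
()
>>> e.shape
(7, 3, 3, 7)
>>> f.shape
()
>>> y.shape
(29, 3)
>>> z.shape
(3, 3)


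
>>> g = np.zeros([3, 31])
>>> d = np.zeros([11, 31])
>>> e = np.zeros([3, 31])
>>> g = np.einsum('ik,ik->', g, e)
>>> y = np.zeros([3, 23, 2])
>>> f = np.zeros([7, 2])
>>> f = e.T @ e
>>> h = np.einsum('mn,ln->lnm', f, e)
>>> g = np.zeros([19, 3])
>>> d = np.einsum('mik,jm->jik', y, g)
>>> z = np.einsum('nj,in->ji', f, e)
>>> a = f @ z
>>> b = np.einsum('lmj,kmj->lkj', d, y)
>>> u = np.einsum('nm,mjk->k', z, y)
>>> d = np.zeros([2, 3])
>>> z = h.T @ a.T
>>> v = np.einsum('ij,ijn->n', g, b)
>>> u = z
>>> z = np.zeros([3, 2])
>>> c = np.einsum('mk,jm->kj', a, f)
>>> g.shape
(19, 3)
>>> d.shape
(2, 3)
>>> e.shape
(3, 31)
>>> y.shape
(3, 23, 2)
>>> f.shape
(31, 31)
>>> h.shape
(3, 31, 31)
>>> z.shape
(3, 2)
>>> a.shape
(31, 3)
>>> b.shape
(19, 3, 2)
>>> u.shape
(31, 31, 31)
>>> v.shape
(2,)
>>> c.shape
(3, 31)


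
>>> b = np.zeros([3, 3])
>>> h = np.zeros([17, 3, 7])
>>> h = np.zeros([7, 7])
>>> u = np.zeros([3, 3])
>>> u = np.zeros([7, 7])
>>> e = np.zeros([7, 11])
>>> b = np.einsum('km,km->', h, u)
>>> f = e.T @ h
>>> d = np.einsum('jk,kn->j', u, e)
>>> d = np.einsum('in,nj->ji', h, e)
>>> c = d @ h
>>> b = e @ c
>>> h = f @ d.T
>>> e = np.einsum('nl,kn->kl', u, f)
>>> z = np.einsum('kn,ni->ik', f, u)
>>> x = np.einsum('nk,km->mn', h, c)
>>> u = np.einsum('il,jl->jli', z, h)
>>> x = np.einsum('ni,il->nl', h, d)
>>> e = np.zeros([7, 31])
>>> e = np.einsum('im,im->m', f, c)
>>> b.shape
(7, 7)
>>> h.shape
(11, 11)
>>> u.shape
(11, 11, 7)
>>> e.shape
(7,)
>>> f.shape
(11, 7)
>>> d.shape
(11, 7)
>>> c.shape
(11, 7)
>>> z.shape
(7, 11)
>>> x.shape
(11, 7)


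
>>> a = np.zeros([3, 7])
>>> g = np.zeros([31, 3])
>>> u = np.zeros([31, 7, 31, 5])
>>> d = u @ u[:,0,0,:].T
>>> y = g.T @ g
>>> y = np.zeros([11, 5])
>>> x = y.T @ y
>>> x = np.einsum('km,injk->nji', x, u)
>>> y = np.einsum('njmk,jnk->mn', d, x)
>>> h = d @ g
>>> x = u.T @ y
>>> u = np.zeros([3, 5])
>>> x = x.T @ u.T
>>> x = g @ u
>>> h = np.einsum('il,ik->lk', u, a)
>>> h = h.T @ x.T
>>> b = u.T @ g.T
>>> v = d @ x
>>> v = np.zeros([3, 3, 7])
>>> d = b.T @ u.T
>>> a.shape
(3, 7)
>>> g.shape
(31, 3)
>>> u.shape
(3, 5)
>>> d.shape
(31, 3)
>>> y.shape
(31, 31)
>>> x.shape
(31, 5)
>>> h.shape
(7, 31)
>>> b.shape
(5, 31)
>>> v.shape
(3, 3, 7)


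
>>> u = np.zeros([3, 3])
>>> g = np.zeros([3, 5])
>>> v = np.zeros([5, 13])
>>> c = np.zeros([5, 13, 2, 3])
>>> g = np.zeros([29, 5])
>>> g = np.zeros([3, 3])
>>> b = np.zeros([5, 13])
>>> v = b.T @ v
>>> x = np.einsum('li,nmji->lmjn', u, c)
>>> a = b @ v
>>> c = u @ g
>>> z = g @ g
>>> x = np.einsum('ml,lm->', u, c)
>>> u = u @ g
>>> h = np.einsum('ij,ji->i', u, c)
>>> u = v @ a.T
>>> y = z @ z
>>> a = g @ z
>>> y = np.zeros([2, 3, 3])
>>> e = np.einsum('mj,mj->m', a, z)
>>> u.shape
(13, 5)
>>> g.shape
(3, 3)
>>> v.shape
(13, 13)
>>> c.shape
(3, 3)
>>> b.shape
(5, 13)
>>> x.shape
()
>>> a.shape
(3, 3)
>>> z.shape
(3, 3)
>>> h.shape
(3,)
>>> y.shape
(2, 3, 3)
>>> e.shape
(3,)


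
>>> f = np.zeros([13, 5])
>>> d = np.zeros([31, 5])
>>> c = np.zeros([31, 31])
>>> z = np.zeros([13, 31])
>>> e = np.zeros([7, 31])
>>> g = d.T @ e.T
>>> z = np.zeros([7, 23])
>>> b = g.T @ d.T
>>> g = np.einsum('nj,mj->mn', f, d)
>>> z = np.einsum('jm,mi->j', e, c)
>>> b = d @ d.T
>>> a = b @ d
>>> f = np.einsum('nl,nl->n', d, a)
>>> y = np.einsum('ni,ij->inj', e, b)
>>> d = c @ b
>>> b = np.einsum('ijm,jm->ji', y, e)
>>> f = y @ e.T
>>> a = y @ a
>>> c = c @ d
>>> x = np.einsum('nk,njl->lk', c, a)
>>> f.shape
(31, 7, 7)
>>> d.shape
(31, 31)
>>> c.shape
(31, 31)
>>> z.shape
(7,)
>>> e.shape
(7, 31)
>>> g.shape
(31, 13)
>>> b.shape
(7, 31)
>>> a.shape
(31, 7, 5)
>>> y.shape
(31, 7, 31)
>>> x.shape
(5, 31)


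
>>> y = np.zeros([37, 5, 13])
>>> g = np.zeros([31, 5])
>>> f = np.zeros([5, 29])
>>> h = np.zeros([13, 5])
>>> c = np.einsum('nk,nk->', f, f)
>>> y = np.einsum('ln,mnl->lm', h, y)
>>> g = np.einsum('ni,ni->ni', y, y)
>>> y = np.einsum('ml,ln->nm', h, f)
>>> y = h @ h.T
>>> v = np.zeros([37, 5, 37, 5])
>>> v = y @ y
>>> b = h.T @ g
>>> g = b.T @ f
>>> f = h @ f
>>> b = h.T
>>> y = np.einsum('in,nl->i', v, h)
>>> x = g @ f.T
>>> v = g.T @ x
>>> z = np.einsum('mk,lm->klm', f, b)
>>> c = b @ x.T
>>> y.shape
(13,)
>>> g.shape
(37, 29)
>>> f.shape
(13, 29)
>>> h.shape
(13, 5)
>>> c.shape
(5, 37)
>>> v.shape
(29, 13)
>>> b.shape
(5, 13)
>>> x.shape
(37, 13)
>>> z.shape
(29, 5, 13)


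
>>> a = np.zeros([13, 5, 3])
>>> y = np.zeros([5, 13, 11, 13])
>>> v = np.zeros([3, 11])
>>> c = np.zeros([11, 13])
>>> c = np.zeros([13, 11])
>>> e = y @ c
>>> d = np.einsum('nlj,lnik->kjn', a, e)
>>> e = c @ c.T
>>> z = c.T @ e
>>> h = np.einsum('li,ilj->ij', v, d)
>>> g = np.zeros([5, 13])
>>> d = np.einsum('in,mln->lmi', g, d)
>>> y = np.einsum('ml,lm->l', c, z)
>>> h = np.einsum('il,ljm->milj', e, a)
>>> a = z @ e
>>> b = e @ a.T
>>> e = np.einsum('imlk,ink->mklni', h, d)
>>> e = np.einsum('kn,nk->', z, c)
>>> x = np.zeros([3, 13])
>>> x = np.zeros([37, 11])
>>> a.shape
(11, 13)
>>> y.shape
(11,)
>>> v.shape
(3, 11)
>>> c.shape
(13, 11)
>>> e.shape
()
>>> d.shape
(3, 11, 5)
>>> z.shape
(11, 13)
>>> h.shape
(3, 13, 13, 5)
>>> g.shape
(5, 13)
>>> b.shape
(13, 11)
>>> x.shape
(37, 11)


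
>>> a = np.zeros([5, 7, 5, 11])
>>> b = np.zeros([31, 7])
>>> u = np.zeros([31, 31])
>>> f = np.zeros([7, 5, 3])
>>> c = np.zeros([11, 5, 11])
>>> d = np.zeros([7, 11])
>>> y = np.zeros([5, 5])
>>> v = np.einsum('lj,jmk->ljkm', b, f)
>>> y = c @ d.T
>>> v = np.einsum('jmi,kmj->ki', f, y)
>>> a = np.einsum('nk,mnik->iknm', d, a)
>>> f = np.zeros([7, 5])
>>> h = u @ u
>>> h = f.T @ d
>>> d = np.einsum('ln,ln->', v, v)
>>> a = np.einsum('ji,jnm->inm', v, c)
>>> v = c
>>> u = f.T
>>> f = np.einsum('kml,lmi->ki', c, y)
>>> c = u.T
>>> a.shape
(3, 5, 11)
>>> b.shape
(31, 7)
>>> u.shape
(5, 7)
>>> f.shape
(11, 7)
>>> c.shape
(7, 5)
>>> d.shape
()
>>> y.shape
(11, 5, 7)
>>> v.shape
(11, 5, 11)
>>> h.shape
(5, 11)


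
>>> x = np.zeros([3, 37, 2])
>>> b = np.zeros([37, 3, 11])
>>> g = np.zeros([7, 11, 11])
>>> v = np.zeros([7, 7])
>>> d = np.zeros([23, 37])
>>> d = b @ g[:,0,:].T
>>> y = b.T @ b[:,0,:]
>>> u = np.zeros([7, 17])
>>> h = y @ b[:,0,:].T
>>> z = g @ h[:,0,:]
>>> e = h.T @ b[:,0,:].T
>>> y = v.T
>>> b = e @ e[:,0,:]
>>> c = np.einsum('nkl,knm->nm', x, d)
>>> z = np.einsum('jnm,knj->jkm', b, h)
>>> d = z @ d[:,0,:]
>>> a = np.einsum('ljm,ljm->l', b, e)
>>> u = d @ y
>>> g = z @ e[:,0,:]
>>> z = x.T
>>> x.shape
(3, 37, 2)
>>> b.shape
(37, 3, 37)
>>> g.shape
(37, 11, 37)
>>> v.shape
(7, 7)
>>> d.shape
(37, 11, 7)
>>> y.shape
(7, 7)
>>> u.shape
(37, 11, 7)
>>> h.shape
(11, 3, 37)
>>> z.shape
(2, 37, 3)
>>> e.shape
(37, 3, 37)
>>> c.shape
(3, 7)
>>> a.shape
(37,)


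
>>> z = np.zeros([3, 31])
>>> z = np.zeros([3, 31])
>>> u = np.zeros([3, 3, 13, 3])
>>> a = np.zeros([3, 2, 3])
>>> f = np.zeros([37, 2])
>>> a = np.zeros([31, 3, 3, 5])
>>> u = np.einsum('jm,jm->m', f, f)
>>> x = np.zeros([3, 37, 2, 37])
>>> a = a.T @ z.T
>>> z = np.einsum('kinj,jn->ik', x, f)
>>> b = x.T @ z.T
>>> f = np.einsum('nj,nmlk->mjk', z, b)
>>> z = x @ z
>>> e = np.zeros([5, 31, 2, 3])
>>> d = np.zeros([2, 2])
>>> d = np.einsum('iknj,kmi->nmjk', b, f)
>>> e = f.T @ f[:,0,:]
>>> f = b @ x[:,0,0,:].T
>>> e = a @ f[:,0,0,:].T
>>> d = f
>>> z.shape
(3, 37, 2, 3)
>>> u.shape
(2,)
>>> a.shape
(5, 3, 3, 3)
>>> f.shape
(37, 2, 37, 3)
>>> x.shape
(3, 37, 2, 37)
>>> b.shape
(37, 2, 37, 37)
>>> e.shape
(5, 3, 3, 37)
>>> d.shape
(37, 2, 37, 3)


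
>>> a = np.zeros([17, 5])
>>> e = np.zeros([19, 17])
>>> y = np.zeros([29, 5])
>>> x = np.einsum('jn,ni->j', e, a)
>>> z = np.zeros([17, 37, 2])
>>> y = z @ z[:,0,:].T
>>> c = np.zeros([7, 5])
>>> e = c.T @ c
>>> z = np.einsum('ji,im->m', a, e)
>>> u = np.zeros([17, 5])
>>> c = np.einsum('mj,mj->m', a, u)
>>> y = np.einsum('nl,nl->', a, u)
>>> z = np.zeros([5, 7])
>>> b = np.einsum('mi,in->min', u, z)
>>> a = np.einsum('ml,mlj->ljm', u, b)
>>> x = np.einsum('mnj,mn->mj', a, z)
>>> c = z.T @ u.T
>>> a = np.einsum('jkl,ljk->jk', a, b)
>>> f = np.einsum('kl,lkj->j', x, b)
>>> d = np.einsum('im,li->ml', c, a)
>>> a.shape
(5, 7)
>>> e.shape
(5, 5)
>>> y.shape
()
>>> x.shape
(5, 17)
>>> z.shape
(5, 7)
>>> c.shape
(7, 17)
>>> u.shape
(17, 5)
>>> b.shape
(17, 5, 7)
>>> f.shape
(7,)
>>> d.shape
(17, 5)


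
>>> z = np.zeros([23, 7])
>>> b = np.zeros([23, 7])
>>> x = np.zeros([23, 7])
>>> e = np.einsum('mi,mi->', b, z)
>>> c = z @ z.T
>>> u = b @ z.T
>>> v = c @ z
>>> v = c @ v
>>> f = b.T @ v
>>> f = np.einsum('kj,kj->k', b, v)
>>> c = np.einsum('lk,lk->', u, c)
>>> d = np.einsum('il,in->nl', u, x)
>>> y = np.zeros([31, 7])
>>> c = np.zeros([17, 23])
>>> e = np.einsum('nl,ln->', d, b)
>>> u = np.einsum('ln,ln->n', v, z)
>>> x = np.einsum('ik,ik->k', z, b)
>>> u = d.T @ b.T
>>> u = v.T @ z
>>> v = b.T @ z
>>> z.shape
(23, 7)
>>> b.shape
(23, 7)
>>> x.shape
(7,)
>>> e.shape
()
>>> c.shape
(17, 23)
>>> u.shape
(7, 7)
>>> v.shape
(7, 7)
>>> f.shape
(23,)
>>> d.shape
(7, 23)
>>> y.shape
(31, 7)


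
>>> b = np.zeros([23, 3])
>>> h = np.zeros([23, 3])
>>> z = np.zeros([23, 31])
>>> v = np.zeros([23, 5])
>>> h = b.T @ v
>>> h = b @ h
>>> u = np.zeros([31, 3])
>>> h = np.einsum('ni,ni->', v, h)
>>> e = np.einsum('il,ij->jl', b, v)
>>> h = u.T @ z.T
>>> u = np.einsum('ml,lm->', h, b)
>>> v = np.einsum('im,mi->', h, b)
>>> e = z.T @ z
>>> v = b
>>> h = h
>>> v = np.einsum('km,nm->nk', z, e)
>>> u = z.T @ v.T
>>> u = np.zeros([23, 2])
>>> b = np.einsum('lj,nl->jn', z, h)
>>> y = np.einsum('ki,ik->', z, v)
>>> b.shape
(31, 3)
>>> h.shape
(3, 23)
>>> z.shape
(23, 31)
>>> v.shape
(31, 23)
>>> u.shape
(23, 2)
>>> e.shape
(31, 31)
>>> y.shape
()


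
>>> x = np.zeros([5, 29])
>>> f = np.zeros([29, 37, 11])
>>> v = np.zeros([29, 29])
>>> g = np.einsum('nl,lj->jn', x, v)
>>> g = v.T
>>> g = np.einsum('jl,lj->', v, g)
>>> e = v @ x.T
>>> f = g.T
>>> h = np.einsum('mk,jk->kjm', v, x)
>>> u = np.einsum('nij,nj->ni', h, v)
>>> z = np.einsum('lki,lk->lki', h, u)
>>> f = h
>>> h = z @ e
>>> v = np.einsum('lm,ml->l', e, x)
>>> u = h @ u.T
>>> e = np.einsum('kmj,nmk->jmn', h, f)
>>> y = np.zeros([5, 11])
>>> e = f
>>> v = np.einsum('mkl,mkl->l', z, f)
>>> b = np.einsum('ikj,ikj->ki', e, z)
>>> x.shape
(5, 29)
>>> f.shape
(29, 5, 29)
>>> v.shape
(29,)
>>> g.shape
()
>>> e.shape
(29, 5, 29)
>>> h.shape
(29, 5, 5)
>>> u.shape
(29, 5, 29)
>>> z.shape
(29, 5, 29)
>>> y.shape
(5, 11)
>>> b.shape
(5, 29)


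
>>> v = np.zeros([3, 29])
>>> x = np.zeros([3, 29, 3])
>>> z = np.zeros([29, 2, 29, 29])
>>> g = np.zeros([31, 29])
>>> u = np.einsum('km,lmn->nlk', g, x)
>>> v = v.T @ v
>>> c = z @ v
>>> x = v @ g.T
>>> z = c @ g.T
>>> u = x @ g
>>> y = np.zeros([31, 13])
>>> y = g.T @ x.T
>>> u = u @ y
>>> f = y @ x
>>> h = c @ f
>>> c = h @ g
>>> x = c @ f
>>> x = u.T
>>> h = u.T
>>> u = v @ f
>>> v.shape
(29, 29)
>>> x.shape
(29, 29)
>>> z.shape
(29, 2, 29, 31)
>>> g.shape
(31, 29)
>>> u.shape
(29, 31)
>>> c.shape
(29, 2, 29, 29)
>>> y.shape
(29, 29)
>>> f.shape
(29, 31)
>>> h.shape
(29, 29)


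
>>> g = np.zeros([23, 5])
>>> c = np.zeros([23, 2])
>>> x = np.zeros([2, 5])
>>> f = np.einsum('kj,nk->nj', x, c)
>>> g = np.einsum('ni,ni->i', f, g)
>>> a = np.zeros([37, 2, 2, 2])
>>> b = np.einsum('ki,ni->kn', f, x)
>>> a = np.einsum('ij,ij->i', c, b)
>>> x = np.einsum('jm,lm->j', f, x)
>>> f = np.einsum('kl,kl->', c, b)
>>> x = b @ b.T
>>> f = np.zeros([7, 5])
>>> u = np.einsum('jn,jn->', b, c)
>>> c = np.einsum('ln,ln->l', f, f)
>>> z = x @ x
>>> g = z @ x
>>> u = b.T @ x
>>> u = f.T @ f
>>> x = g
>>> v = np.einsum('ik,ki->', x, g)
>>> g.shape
(23, 23)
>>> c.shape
(7,)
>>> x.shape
(23, 23)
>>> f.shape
(7, 5)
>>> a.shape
(23,)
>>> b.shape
(23, 2)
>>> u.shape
(5, 5)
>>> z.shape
(23, 23)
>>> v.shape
()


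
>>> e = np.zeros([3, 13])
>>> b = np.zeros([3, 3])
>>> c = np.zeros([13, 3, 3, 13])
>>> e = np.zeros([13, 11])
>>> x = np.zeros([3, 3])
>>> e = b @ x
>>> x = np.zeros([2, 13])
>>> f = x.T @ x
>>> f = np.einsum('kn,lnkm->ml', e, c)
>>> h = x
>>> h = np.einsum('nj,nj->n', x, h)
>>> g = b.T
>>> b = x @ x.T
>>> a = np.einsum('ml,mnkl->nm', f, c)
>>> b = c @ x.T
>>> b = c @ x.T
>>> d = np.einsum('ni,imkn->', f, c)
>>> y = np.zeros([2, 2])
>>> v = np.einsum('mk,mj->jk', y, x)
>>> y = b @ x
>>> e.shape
(3, 3)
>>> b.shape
(13, 3, 3, 2)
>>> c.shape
(13, 3, 3, 13)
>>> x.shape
(2, 13)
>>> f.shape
(13, 13)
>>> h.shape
(2,)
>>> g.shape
(3, 3)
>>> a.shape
(3, 13)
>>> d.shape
()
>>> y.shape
(13, 3, 3, 13)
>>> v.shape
(13, 2)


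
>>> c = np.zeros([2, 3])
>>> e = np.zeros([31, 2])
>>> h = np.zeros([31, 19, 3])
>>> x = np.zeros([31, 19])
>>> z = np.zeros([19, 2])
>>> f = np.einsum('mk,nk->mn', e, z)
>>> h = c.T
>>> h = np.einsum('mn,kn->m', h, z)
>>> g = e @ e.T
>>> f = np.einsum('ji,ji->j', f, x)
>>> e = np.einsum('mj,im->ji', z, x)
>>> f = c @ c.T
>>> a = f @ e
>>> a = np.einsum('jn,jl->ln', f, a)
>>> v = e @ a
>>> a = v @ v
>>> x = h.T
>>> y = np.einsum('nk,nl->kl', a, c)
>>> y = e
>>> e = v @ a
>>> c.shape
(2, 3)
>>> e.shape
(2, 2)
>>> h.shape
(3,)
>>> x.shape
(3,)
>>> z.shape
(19, 2)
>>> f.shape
(2, 2)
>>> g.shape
(31, 31)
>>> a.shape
(2, 2)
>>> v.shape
(2, 2)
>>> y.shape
(2, 31)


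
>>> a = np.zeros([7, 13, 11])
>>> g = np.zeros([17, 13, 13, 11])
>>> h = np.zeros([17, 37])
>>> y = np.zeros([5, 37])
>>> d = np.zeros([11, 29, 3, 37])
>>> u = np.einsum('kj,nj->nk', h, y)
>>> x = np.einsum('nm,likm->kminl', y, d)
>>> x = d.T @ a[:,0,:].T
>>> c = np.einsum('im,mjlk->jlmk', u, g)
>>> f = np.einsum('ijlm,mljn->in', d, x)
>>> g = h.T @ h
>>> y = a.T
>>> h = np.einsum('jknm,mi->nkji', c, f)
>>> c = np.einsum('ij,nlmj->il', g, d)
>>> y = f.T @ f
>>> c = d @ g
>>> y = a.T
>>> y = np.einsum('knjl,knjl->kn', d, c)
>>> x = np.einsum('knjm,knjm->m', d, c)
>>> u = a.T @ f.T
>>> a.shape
(7, 13, 11)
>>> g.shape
(37, 37)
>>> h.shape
(17, 13, 13, 7)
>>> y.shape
(11, 29)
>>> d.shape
(11, 29, 3, 37)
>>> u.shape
(11, 13, 11)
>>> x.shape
(37,)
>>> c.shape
(11, 29, 3, 37)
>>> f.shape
(11, 7)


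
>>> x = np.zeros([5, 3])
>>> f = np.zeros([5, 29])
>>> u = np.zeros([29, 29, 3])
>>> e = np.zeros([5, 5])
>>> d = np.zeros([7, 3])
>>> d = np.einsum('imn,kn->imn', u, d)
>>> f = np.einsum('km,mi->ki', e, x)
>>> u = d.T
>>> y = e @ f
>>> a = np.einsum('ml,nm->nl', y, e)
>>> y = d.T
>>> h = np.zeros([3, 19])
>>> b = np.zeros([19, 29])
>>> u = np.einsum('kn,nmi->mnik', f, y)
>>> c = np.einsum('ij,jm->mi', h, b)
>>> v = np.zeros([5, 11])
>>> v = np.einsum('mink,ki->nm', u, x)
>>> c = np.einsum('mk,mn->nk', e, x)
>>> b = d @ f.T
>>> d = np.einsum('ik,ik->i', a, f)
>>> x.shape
(5, 3)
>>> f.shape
(5, 3)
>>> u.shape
(29, 3, 29, 5)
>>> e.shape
(5, 5)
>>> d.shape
(5,)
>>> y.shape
(3, 29, 29)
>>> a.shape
(5, 3)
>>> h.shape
(3, 19)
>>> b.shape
(29, 29, 5)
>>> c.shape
(3, 5)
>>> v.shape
(29, 29)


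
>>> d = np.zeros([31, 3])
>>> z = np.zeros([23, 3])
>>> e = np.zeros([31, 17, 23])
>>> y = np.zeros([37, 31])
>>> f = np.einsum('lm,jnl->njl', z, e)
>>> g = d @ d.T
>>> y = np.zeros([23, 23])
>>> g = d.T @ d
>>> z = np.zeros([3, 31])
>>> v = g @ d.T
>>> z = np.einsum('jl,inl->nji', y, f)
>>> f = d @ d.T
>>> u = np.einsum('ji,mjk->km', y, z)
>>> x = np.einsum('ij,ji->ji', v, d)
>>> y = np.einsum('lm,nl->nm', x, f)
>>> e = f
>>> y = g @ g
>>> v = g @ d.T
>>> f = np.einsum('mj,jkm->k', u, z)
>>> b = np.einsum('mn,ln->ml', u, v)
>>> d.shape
(31, 3)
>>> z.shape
(31, 23, 17)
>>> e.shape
(31, 31)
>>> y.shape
(3, 3)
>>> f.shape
(23,)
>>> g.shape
(3, 3)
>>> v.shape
(3, 31)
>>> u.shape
(17, 31)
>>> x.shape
(31, 3)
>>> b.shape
(17, 3)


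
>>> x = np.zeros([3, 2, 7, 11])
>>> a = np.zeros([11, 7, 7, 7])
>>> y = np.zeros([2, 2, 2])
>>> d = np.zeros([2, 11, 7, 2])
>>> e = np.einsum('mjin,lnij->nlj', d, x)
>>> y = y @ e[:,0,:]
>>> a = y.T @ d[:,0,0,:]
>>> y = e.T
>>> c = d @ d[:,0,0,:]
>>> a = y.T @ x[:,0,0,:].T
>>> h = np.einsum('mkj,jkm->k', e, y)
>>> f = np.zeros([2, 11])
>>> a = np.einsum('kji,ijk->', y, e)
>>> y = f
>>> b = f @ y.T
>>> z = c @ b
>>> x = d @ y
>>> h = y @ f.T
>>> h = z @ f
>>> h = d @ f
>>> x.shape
(2, 11, 7, 11)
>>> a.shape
()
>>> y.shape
(2, 11)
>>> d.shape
(2, 11, 7, 2)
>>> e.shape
(2, 3, 11)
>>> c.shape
(2, 11, 7, 2)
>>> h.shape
(2, 11, 7, 11)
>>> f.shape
(2, 11)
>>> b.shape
(2, 2)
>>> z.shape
(2, 11, 7, 2)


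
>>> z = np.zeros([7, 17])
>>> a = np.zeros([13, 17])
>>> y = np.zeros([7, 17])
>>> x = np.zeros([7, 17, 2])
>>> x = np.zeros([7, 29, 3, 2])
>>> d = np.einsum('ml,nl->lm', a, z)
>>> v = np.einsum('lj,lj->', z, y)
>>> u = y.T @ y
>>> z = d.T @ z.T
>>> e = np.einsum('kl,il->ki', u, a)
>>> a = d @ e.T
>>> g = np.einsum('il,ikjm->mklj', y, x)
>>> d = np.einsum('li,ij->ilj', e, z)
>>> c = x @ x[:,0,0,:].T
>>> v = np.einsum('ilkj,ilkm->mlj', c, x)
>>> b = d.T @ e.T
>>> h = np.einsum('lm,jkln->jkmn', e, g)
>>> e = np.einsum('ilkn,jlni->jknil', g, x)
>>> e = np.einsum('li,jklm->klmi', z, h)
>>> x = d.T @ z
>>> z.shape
(13, 7)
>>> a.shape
(17, 17)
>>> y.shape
(7, 17)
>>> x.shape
(7, 17, 7)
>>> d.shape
(13, 17, 7)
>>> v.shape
(2, 29, 7)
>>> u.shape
(17, 17)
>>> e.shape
(29, 13, 3, 7)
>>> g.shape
(2, 29, 17, 3)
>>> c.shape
(7, 29, 3, 7)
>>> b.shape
(7, 17, 17)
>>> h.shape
(2, 29, 13, 3)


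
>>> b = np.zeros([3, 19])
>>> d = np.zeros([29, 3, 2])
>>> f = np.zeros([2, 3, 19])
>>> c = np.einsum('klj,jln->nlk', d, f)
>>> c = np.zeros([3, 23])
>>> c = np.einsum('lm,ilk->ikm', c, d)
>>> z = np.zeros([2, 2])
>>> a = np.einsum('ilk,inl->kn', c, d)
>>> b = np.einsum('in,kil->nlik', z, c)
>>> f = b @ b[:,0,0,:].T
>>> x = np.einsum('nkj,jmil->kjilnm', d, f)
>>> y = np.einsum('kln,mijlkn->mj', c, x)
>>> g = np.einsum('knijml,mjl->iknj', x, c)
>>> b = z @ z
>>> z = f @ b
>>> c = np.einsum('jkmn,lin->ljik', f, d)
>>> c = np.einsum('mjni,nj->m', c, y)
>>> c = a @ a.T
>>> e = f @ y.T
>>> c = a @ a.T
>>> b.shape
(2, 2)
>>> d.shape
(29, 3, 2)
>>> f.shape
(2, 23, 2, 2)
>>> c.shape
(23, 23)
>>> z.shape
(2, 23, 2, 2)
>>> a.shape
(23, 3)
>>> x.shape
(3, 2, 2, 2, 29, 23)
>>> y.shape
(3, 2)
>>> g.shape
(2, 3, 2, 2)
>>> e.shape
(2, 23, 2, 3)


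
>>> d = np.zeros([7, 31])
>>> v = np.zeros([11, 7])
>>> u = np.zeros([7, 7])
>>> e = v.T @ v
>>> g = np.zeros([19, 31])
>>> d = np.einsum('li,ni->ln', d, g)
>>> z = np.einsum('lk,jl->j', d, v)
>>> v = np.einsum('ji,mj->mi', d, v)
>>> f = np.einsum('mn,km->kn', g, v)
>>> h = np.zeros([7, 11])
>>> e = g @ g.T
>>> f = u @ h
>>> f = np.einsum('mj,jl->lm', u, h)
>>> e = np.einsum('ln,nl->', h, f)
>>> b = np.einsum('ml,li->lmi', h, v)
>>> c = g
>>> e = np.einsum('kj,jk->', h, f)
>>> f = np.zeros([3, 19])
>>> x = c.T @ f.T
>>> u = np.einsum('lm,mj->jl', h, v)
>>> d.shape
(7, 19)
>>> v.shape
(11, 19)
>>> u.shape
(19, 7)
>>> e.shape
()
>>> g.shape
(19, 31)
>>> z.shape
(11,)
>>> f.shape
(3, 19)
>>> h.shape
(7, 11)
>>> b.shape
(11, 7, 19)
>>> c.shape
(19, 31)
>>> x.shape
(31, 3)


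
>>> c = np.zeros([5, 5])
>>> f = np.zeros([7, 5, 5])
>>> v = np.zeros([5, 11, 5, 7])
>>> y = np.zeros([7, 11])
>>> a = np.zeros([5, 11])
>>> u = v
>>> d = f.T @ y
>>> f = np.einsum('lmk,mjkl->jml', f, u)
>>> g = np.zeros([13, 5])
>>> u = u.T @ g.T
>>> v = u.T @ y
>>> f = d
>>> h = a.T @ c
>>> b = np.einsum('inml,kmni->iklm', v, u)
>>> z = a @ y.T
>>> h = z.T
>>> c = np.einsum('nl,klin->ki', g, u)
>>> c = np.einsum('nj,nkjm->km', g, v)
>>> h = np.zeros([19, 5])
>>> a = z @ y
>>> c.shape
(11, 11)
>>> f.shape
(5, 5, 11)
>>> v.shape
(13, 11, 5, 11)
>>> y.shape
(7, 11)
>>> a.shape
(5, 11)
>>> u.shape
(7, 5, 11, 13)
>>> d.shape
(5, 5, 11)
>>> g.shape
(13, 5)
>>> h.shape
(19, 5)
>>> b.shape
(13, 7, 11, 5)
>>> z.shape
(5, 7)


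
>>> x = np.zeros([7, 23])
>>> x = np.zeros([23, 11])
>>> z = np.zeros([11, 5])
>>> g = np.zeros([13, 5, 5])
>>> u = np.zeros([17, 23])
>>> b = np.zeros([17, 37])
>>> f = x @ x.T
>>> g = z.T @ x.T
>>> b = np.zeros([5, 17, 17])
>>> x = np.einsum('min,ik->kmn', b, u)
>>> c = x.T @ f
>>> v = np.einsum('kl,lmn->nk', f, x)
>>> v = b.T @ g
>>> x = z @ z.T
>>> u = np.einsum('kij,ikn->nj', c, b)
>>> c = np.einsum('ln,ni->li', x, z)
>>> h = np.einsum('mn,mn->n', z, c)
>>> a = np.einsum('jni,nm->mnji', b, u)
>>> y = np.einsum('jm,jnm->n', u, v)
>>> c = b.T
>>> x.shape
(11, 11)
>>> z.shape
(11, 5)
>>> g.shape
(5, 23)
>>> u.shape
(17, 23)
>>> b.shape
(5, 17, 17)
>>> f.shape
(23, 23)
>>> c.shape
(17, 17, 5)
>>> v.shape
(17, 17, 23)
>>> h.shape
(5,)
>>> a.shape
(23, 17, 5, 17)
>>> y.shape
(17,)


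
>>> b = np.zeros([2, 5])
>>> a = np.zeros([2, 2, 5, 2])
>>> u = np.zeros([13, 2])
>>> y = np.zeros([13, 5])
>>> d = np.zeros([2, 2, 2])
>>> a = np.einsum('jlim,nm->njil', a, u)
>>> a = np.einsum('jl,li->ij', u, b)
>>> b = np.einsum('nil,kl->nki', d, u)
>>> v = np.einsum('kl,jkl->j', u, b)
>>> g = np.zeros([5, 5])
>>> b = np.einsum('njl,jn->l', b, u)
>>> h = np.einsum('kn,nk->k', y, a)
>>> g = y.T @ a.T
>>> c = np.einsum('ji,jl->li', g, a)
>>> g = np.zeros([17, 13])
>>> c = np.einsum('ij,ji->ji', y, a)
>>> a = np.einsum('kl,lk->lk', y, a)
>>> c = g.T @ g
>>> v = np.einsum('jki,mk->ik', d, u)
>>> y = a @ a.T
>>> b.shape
(2,)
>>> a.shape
(5, 13)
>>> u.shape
(13, 2)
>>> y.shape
(5, 5)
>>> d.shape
(2, 2, 2)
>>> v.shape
(2, 2)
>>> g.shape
(17, 13)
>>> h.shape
(13,)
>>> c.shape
(13, 13)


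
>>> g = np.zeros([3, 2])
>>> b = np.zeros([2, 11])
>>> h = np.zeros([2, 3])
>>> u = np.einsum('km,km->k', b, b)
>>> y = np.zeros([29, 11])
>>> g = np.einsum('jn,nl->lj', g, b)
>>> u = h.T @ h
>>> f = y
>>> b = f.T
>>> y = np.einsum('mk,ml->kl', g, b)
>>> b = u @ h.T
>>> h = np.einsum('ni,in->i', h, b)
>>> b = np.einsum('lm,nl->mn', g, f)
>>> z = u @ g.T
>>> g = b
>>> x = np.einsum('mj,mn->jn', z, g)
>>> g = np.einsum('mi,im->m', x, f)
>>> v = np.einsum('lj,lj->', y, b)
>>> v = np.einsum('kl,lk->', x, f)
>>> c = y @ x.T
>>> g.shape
(11,)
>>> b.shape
(3, 29)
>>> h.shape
(3,)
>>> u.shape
(3, 3)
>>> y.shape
(3, 29)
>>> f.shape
(29, 11)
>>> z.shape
(3, 11)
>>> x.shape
(11, 29)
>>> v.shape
()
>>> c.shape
(3, 11)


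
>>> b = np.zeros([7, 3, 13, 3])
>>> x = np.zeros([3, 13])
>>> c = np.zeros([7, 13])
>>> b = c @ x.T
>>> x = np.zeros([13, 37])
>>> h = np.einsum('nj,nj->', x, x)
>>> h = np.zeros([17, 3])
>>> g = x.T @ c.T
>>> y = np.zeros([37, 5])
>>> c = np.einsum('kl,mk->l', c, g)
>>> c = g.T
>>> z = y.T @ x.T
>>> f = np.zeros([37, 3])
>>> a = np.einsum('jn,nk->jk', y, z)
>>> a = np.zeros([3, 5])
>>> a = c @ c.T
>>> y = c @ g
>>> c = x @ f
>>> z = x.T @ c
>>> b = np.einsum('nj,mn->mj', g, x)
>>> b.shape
(13, 7)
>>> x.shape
(13, 37)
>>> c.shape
(13, 3)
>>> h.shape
(17, 3)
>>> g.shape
(37, 7)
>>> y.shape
(7, 7)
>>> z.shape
(37, 3)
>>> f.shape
(37, 3)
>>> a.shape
(7, 7)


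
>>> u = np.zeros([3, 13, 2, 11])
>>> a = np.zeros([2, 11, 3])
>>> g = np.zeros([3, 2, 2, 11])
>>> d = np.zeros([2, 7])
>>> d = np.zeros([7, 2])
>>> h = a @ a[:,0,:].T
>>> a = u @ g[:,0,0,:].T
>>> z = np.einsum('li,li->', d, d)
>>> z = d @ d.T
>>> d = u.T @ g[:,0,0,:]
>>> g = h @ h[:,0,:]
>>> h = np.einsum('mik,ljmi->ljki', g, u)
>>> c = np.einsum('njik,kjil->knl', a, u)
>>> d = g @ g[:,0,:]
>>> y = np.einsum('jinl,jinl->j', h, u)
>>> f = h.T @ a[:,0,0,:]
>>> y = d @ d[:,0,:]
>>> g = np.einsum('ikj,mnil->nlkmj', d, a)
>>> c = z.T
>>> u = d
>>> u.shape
(2, 11, 2)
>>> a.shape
(3, 13, 2, 3)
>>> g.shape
(13, 3, 11, 3, 2)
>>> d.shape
(2, 11, 2)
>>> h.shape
(3, 13, 2, 11)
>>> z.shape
(7, 7)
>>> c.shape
(7, 7)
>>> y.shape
(2, 11, 2)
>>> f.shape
(11, 2, 13, 3)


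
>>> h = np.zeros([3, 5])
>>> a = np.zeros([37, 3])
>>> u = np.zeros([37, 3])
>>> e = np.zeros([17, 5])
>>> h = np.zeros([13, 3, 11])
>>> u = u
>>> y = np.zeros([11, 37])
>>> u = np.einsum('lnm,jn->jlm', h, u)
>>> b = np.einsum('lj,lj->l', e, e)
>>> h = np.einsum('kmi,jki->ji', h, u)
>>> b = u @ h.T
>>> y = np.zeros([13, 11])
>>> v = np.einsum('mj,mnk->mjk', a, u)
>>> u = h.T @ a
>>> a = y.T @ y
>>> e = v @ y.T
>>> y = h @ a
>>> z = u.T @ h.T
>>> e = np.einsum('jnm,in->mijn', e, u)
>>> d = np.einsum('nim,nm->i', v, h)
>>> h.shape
(37, 11)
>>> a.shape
(11, 11)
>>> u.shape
(11, 3)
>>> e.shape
(13, 11, 37, 3)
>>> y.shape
(37, 11)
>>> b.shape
(37, 13, 37)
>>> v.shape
(37, 3, 11)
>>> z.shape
(3, 37)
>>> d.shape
(3,)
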